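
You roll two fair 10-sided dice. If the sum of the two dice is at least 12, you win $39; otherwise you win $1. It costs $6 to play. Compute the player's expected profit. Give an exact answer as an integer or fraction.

121/10 dollars

E[payout] = (11/20)·1 + (9/20)·39 = 181/10
Expected profit = 181/10 − 6 = 121/10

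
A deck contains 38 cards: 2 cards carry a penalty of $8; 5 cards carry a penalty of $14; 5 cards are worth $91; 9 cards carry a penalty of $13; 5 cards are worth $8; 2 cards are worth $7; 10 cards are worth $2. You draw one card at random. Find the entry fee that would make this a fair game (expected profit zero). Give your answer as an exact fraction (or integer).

163/19 dollars

E[payout] = (2/38)·(-8) + (5/38)·(-14) + (5/38)·91 + (9/38)·(-13) + (5/38)·8 + (2/38)·7 + (10/38)·2 = 163/19
Fair fee = E[payout] = 163/19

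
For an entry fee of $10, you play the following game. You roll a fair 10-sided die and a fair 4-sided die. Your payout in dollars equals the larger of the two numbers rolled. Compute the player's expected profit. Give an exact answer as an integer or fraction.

Distribution of the larger of the two numbers rolled: 1 w.p. 1/40, 2 w.p. 3/40, 3 w.p. 1/8, 4 w.p. 7/40, 5 w.p. 1/10, 6 w.p. 1/10, …
E[payout] = (1/40)·1 + (3/40)·2 + (1/8)·3 + (7/40)·4 + (1/10)·5 + (1/10)·6 + (1/10)·7 + (1/10)·8 + (1/10)·9 + (1/10)·10 = 23/4
Expected profit = 23/4 − 10 = -17/4

-17/4 dollars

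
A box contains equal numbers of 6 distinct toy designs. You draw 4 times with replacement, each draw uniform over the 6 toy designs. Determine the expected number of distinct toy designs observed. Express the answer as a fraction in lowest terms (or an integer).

671/216

Let Xⱼ=1 if type j appears at least once. P(Xⱼ=1) = 1 − ((6−1)/6)^4 = 671/1296.
E[#distinct] = 6·671/1296 = 671/216.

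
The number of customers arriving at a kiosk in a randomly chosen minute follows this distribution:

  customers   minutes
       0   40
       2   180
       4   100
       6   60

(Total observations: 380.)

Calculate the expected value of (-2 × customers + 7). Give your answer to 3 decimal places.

Total = 380, so P(customers=0) = 40/380, etc.
E[-2x+7] = (2/19)·7 + (9/19)·3 + (5/19)·(-1) + (3/19)·(-5)
     = 21/19 ≈ 1.105

1.105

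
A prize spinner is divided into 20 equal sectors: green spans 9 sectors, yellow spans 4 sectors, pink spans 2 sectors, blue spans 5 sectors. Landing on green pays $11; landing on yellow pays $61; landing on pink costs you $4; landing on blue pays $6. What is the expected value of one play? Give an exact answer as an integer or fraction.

73/4 dollars

E[payout] = (9/20)·11 + (4/20)·61 + (2/20)·(-4) + (5/20)·6 = 73/4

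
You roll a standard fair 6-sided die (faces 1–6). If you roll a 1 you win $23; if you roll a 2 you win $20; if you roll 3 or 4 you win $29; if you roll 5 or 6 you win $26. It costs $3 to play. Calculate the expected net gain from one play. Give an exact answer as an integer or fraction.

E[payout] = (1/6)·20 + (1/6)·23 + (1/3)·26 + (1/3)·29 = 51/2
Expected profit = 51/2 − 3 = 45/2

45/2 dollars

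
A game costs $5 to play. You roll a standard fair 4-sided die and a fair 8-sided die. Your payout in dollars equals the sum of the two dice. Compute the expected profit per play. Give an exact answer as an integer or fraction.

Distribution of the sum of the two dice: 2 w.p. 1/32, 3 w.p. 1/16, 4 w.p. 3/32, 5 w.p. 1/8, 6 w.p. 1/8, 7 w.p. 1/8, …
E[payout] = (1/32)·2 + (1/16)·3 + (3/32)·4 + (1/8)·5 + (1/8)·6 + (1/8)·7 + (1/8)·8 + (1/8)·9 + (3/32)·10 + (1/16)·11 + (1/32)·12 = 7
Expected profit = 7 − 5 = 2

$2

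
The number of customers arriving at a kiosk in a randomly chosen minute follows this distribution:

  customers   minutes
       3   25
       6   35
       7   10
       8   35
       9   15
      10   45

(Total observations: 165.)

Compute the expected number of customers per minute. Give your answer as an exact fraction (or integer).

Total = 165, so P(customers=3) = 25/165, etc.
E[X] = (5/33)·3 + (7/33)·6 + (2/33)·7 + (7/33)·8 + (1/11)·9 + (3/11)·10
     = 244/33

244/33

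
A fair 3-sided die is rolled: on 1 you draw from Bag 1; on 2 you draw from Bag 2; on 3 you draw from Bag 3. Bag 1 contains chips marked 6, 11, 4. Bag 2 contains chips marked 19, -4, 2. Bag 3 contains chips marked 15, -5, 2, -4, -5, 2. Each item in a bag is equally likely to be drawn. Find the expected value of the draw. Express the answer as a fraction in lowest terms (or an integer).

9/2

E[X | Bag 1] = (6 + 11 + 4)/3 = 7
E[X | Bag 2] = (19 − 4 + 2)/3 = 17/3
E[X | Bag 3] = (15 − 5 + 2 − 4 − 5 + 2)/6 = 5/6
E[X] = (1/3)·7 + (1/3)·17/3 + (1/3)·5/6 = 9/2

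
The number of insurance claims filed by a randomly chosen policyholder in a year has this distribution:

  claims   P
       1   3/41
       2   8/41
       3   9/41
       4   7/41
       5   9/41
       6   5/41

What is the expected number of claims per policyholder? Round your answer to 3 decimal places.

3.634

E[X] = (3/41)·1 + (8/41)·2 + (9/41)·3 + (7/41)·4 + (9/41)·5 + (5/41)·6
     = 149/41 ≈ 3.634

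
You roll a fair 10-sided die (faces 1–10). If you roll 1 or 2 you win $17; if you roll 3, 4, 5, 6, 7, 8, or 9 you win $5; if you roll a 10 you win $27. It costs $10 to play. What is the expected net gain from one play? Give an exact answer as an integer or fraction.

-2/5 dollars

E[payout] = (7/10)·5 + (1/5)·17 + (1/10)·27 = 48/5
Expected profit = 48/5 − 10 = -2/5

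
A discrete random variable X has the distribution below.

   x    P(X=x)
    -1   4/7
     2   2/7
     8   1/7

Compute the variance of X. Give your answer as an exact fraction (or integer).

E[X] = (4/7)·(-1) + (2/7)·2 + (1/7)·8 = 8/7
E[X²] = (4/7)·1 + (2/7)·4 + (1/7)·64 = 76/7
Var(X) = 76/7 − (8/7)² = 468/49

468/49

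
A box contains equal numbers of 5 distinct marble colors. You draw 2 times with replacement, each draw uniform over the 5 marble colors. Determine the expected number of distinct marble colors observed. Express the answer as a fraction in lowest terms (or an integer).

Let Xⱼ=1 if type j appears at least once. P(Xⱼ=1) = 1 − ((5−1)/5)^2 = 9/25.
E[#distinct] = 5·9/25 = 9/5.

9/5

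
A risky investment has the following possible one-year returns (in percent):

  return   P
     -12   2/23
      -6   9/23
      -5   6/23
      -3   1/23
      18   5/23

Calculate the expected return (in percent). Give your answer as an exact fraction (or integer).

E[X] = (2/23)·(-12) + (9/23)·(-6) + (6/23)·(-5) + (1/23)·(-3) + (5/23)·18
     = -21/23

-21/23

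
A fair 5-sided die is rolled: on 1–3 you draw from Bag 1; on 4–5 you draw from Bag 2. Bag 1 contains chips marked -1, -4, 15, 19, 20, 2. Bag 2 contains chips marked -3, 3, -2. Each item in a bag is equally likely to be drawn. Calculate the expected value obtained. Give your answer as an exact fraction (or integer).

29/6

E[X | Bag 1] = (-1 − 4 + 15 + 19 + 20 + 2)/6 = 17/2
E[X | Bag 2] = (-3 + 3 − 2)/3 = -2/3
E[X] = (3/5)·17/2 + (2/5)·(-2/3) = 29/6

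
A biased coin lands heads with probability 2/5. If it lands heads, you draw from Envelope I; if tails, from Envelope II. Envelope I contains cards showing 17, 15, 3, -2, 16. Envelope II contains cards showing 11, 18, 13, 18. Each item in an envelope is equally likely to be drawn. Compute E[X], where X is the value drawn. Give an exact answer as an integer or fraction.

323/25

E[X | Envelope I] = (17 + 15 + 3 − 2 + 16)/5 = 49/5
E[X | Envelope II] = (11 + 18 + 13 + 18)/4 = 15
E[X] = (2/5)·49/5 + (3/5)·15 = 323/25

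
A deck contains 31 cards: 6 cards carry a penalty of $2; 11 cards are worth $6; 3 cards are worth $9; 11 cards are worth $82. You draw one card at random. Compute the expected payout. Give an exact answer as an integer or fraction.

E[payout] = (6/31)·(-2) + (11/31)·6 + (3/31)·9 + (11/31)·82 = 983/31

983/31 dollars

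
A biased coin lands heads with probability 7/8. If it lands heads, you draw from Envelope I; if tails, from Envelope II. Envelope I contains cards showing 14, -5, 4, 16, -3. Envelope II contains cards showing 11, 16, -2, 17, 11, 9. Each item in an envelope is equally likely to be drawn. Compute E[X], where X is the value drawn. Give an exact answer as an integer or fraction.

E[X | Envelope I] = (14 − 5 + 4 + 16 − 3)/5 = 26/5
E[X | Envelope II] = (11 + 16 − 2 + 17 + 11 + 9)/6 = 31/3
E[X] = (7/8)·26/5 + (1/8)·31/3 = 701/120

701/120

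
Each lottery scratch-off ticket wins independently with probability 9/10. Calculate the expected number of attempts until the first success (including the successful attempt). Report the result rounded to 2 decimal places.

For a geometric distribution, E[trials] = 1/p = 1/(9/10) = 10/9.
≈ 1.11

1.11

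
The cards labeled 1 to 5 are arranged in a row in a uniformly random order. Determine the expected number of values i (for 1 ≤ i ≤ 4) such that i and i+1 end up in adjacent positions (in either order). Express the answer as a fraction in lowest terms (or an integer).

8/5

For each i ∈ {1,…,4}, let Xᵢ = 1 if i and i+1 are adjacent. P(Xᵢ=1) = 2·(5−1)!/5! = 2/5.
By linearity, E[ΣXᵢ] = (4)·(2/5) = 8/5.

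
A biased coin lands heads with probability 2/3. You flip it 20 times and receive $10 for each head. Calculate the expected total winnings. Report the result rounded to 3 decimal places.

E[#heads] = 20·2/3 = 40/3 (linearity over flips).
E[winnings] = 10·40/3 = 400/3.
≈ 133.333

$133.333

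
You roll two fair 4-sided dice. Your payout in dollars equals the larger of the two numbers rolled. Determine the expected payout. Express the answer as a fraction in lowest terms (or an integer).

25/8 dollars

Distribution of the larger of the two numbers rolled: 1 w.p. 1/16, 2 w.p. 3/16, 3 w.p. 5/16, 4 w.p. 7/16
E[payout] = (1/16)·1 + (3/16)·2 + (5/16)·3 + (7/16)·4 = 25/8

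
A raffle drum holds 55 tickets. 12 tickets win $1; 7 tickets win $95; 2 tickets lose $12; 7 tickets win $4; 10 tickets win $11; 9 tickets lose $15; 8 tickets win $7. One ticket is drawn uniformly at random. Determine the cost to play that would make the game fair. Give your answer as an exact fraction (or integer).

E[payout] = (12/55)·1 + (7/55)·95 + (2/55)·(-12) + (7/55)·4 + (10/55)·11 + (9/55)·(-15) + (8/55)·7 = 712/55
Fair fee = E[payout] = 712/55

712/55 dollars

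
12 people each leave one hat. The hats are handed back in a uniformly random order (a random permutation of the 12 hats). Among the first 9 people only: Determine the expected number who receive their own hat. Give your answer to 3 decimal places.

Let Xᵢ = 1 if person i gets their own hat. For each i, P(Xᵢ=1) = 1/12.
By linearity of expectation, E[X₁+…+X_9] = 9·(1/12) = 3/4.
≈ 0.750

0.750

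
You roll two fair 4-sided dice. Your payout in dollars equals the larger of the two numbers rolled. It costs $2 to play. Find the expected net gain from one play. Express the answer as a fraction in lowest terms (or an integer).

Distribution of the larger of the two numbers rolled: 1 w.p. 1/16, 2 w.p. 3/16, 3 w.p. 5/16, 4 w.p. 7/16
E[payout] = (1/16)·1 + (3/16)·2 + (5/16)·3 + (7/16)·4 = 25/8
Expected profit = 25/8 − 2 = 9/8

9/8 dollars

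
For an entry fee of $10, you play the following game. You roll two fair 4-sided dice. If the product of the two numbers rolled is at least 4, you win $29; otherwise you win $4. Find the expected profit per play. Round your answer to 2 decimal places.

E[payout] = (5/16)·4 + (11/16)·29 = 339/16
Expected profit = 339/16 − 10 = 179/16 ≈ $11.19

$11.19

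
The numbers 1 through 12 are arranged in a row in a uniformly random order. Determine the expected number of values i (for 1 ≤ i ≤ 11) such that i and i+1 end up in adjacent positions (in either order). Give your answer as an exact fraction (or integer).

11/6

For each i ∈ {1,…,11}, let Xᵢ = 1 if i and i+1 are adjacent. P(Xᵢ=1) = 2·(12−1)!/12! = 2/12.
By linearity, E[ΣXᵢ] = (11)·(2/12) = 11/6.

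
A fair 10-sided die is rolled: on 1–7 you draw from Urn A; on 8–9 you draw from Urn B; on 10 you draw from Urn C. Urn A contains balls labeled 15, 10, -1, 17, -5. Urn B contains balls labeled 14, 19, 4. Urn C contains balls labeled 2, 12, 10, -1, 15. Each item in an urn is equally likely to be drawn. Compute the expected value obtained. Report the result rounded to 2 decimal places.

E[X | Urn A] = (15 + 10 − 1 + 17 − 5)/5 = 36/5
E[X | Urn B] = (14 + 19 + 4)/3 = 37/3
E[X | Urn C] = (2 + 12 + 10 − 1 + 15)/5 = 38/5
E[X] = (7/10)·36/5 + (1/5)·37/3 + (1/10)·38/5 = 124/15 ≈ 8.27

8.27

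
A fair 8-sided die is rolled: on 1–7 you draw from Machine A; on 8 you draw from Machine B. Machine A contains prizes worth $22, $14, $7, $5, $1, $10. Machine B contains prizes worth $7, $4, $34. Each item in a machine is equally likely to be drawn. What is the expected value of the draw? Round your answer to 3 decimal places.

$10.479

E[X | Machine A] = (22 + 14 + 7 + 5 + 1 + 10)/6 = 59/6
E[X | Machine B] = (7 + 4 + 34)/3 = 15
E[X] = (7/8)·59/6 + (1/8)·15 = 503/48 ≈ 10.479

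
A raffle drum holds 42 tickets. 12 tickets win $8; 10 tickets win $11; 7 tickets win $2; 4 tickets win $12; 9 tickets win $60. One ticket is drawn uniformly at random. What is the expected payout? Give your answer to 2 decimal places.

$19.24

E[payout] = (12/42)·8 + (10/42)·11 + (7/42)·2 + (4/42)·12 + (9/42)·60 = 404/21
≈ $19.24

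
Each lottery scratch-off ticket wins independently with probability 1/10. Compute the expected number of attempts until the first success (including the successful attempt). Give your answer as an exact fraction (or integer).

For a geometric distribution, E[trials] = 1/p = 1/(1/10) = 10.

10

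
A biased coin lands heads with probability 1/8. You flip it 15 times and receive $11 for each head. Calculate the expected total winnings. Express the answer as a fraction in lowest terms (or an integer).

165/8 dollars

E[#heads] = 15·1/8 = 15/8 (linearity over flips).
E[winnings] = 11·15/8 = 165/8.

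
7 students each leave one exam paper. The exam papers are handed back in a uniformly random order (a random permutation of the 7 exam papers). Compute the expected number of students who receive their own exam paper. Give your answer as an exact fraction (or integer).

1

Let Xᵢ = 1 if person i gets their own exam paper. For each i, P(Xᵢ=1) = 1/7.
By linearity of expectation, E[X₁+…+X_7] = 7·(1/7) = 1.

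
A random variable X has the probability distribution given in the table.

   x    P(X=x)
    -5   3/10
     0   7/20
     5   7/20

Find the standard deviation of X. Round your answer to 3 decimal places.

E[X] = 1/4, E[X²] = 65/4
Var(X) = E[X²] − (E[X])² = 65/4 − 1/16 = 259/16
SD(X) = √(259/16) ≈ 4.023

4.023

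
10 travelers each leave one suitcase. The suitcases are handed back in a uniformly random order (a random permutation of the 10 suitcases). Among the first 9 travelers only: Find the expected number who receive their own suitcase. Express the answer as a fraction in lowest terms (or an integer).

Let Xᵢ = 1 if person i gets their own suitcase. For each i, P(Xᵢ=1) = 1/10.
By linearity of expectation, E[X₁+…+X_9] = 9·(1/10) = 9/10.

9/10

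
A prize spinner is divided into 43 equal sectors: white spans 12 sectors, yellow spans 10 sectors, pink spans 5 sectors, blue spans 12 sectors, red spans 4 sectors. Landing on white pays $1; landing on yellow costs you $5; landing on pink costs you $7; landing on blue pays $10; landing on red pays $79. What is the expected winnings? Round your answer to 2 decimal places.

$8.44

E[payout] = (12/43)·1 + (10/43)·(-5) + (5/43)·(-7) + (12/43)·10 + (4/43)·79 = 363/43
≈ $8.44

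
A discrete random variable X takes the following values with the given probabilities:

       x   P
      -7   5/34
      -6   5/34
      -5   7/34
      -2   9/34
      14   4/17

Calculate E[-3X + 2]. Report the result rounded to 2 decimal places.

2.53

E[-3x+2] = (5/34)·23 + (5/34)·20 + (7/34)·17 + (9/34)·8 + (4/17)·(-40)
     = 43/17 ≈ 2.53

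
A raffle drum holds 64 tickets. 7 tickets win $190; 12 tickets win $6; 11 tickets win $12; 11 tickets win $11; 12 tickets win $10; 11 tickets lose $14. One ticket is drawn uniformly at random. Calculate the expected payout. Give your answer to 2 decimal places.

E[payout] = (7/64)·190 + (12/64)·6 + (11/64)·12 + (11/64)·11 + (12/64)·10 + (11/64)·(-14) = 1621/64
≈ $25.33

$25.33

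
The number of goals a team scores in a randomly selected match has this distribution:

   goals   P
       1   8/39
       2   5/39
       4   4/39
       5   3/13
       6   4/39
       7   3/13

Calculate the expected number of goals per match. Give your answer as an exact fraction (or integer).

E[X] = (8/39)·1 + (5/39)·2 + (4/39)·4 + (3/13)·5 + (4/39)·6 + (3/13)·7
     = 166/39

166/39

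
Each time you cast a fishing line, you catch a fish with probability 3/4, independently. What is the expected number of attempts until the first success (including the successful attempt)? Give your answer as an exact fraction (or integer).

4/3

For a geometric distribution, E[trials] = 1/p = 1/(3/4) = 4/3.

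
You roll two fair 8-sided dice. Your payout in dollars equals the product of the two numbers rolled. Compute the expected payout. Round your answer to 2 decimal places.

Distribution of the product of the two numbers rolled: 1 w.p. 1/64, 2 w.p. 1/32, 3 w.p. 1/32, 4 w.p. 3/64, 5 w.p. 1/32, 6 w.p. 1/16, …
E[payout] = (1/64)·1 + (1/32)·2 + (1/32)·3 + (3/64)·4 + (1/32)·5 + (1/16)·6 + (1/32)·7 + (1/16)·8 + (1/64)·9 + (1/32)·10 + (1/16)·12 + (1/32)·14 + (1/32)·15 + (3/64)·16 + (1/32)·18 + (1/32)·20 + (1/32)·21 + (1/16)·24 + (1/64)·25 + (1/32)·28 + (1/32)·30 + (1/32)·32 + (1/32)·35 + (1/64)·36 + (1/32)·40 + (1/32)·42 + (1/32)·48 + (1/64)·49 + (1/32)·56 + (1/64)·64 = 81/4
≈ $20.25

$20.25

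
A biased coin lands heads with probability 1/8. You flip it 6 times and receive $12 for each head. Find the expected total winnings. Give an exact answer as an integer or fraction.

$9

E[#heads] = 6·1/8 = 3/4 (linearity over flips).
E[winnings] = 12·3/4 = 9.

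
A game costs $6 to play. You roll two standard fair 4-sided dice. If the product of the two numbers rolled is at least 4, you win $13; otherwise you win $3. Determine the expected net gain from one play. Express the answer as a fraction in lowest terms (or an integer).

E[payout] = (5/16)·3 + (11/16)·13 = 79/8
Expected profit = 79/8 − 6 = 31/8

31/8 dollars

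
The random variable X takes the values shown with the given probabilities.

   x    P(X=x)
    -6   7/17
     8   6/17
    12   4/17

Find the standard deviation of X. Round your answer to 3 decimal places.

E[X] = 54/17, E[X²] = 1212/17
Var(X) = E[X²] − (E[X])² = 1212/17 − 2916/289 = 17688/289
SD(X) = √(17688/289) ≈ 7.823

7.823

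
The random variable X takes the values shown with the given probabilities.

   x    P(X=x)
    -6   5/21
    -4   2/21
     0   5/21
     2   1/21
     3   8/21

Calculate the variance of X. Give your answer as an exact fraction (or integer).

E[X] = (5/21)·(-6) + (2/21)·(-4) + (5/21)·0 + (1/21)·2 + (8/21)·3 = -4/7
E[X²] = (5/21)·36 + (2/21)·16 + (5/21)·0 + (1/21)·4 + (8/21)·9 = 96/7
Var(X) = 96/7 − (-4/7)² = 656/49

656/49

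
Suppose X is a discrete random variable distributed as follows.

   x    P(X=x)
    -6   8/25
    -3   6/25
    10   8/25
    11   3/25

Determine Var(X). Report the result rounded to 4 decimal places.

56.6656

E[X] = (8/25)·(-6) + (6/25)·(-3) + (8/25)·10 + (3/25)·11 = 47/25
E[X²] = (8/25)·36 + (6/25)·9 + (8/25)·100 + (3/25)·121 = 301/5
Var(X) = 301/5 − (47/25)² = 35416/625 ≈ 56.6656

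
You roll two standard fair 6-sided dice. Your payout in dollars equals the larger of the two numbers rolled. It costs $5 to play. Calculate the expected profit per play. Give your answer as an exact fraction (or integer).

Distribution of the larger of the two numbers rolled: 1 w.p. 1/36, 2 w.p. 1/12, 3 w.p. 5/36, 4 w.p. 7/36, 5 w.p. 1/4, 6 w.p. 11/36
E[payout] = (1/36)·1 + (1/12)·2 + (5/36)·3 + (7/36)·4 + (1/4)·5 + (11/36)·6 = 161/36
Expected profit = 161/36 − 5 = -19/36

-19/36 dollars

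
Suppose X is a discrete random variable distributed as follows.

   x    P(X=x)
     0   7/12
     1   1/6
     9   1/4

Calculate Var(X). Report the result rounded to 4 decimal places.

14.5764

E[X] = (7/12)·0 + (1/6)·1 + (1/4)·9 = 29/12
E[X²] = (7/12)·0 + (1/6)·1 + (1/4)·81 = 245/12
Var(X) = 245/12 − (29/12)² = 2099/144 ≈ 14.5764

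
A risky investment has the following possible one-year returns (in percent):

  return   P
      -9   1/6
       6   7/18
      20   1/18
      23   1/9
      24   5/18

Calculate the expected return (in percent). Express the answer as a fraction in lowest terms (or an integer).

E[X] = (1/6)·(-9) + (7/18)·6 + (1/18)·20 + (1/9)·23 + (5/18)·24
     = 67/6

67/6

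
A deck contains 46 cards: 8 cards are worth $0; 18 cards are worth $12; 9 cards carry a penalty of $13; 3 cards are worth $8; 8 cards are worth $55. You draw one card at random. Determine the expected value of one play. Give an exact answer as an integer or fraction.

E[payout] = (8/46)·0 + (18/46)·12 + (9/46)·(-13) + (3/46)·8 + (8/46)·55 = 563/46

563/46 dollars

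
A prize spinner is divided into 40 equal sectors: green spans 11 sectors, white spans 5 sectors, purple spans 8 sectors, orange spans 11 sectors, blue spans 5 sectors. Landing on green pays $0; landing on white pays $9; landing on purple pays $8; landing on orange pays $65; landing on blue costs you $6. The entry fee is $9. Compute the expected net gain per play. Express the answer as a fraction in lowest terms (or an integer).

E[payout] = (11/40)·0 + (5/40)·9 + (8/40)·8 + (11/40)·65 + (5/40)·(-6) = 397/20
Expected profit = 397/20 − 9 = 217/20

217/20 dollars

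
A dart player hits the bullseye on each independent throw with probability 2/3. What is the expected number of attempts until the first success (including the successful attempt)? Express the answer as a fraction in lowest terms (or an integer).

3/2

For a geometric distribution, E[trials] = 1/p = 1/(2/3) = 3/2.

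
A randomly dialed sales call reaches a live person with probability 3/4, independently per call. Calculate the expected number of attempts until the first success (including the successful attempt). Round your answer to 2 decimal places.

For a geometric distribution, E[trials] = 1/p = 1/(3/4) = 4/3.
≈ 1.33

1.33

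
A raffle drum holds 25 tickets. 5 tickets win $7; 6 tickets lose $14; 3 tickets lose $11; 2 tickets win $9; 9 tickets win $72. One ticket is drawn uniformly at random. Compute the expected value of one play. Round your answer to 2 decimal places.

$23.36

E[payout] = (5/25)·7 + (6/25)·(-14) + (3/25)·(-11) + (2/25)·9 + (9/25)·72 = 584/25
≈ $23.36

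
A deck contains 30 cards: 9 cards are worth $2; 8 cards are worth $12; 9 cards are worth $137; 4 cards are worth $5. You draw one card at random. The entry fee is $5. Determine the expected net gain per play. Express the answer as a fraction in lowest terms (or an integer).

E[payout] = (9/30)·2 + (8/30)·12 + (9/30)·137 + (4/30)·5 = 1367/30
Expected profit = 1367/30 − 5 = 1217/30

1217/30 dollars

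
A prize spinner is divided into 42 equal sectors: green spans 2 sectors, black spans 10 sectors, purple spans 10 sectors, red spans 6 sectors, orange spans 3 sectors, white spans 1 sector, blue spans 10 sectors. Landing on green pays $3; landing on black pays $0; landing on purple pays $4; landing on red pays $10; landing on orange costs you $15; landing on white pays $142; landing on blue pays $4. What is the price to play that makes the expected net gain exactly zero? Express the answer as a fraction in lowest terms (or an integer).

81/14 dollars

E[payout] = (2/42)·3 + (10/42)·0 + (10/42)·4 + (6/42)·10 + (3/42)·(-15) + (1/42)·142 + (10/42)·4 = 81/14
Fair fee = E[payout] = 81/14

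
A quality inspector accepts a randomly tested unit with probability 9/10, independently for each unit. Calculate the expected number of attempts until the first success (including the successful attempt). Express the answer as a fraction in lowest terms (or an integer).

For a geometric distribution, E[trials] = 1/p = 1/(9/10) = 10/9.

10/9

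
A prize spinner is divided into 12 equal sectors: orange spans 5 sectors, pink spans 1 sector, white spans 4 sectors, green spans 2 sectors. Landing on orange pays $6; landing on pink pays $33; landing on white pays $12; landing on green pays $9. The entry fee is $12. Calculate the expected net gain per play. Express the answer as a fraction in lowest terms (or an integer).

-5/4 dollars

E[payout] = (5/12)·6 + (1/12)·33 + (4/12)·12 + (2/12)·9 = 43/4
Expected profit = 43/4 − 12 = -5/4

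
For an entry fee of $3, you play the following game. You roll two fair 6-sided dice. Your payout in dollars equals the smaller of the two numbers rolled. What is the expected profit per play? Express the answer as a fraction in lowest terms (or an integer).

-17/36 dollars

Distribution of the smaller of the two numbers rolled: 1 w.p. 11/36, 2 w.p. 1/4, 3 w.p. 7/36, 4 w.p. 5/36, 5 w.p. 1/12, 6 w.p. 1/36
E[payout] = (11/36)·1 + (1/4)·2 + (7/36)·3 + (5/36)·4 + (1/12)·5 + (1/36)·6 = 91/36
Expected profit = 91/36 − 3 = -17/36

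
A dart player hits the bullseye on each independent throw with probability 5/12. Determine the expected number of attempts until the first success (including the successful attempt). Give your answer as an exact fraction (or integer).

12/5

For a geometric distribution, E[trials] = 1/p = 1/(5/12) = 12/5.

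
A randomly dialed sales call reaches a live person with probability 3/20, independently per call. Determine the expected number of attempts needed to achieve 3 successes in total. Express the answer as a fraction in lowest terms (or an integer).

By linearity (sum of 3 independent geometric waits), E[trials] = 3/p = 3/(3/20) = 20.

20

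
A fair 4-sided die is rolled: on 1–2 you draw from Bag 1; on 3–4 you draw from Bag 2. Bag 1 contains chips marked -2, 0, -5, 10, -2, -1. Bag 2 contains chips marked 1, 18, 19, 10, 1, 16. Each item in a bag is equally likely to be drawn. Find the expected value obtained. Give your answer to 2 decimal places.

5.42

E[X | Bag 1] = (-2 + 0 − 5 + 10 − 2 − 1)/6 = 0
E[X | Bag 2] = (1 + 18 + 19 + 10 + 1 + 16)/6 = 65/6
E[X] = (1/2)·0 + (1/2)·65/6 = 65/12 ≈ 5.42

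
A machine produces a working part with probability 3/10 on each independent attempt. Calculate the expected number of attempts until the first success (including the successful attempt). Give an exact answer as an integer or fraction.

10/3

For a geometric distribution, E[trials] = 1/p = 1/(3/10) = 10/3.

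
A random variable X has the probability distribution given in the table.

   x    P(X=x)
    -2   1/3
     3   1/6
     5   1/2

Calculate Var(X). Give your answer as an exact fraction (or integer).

E[X] = (1/3)·(-2) + (1/6)·3 + (1/2)·5 = 7/3
E[X²] = (1/3)·4 + (1/6)·9 + (1/2)·25 = 46/3
Var(X) = 46/3 − (7/3)² = 89/9

89/9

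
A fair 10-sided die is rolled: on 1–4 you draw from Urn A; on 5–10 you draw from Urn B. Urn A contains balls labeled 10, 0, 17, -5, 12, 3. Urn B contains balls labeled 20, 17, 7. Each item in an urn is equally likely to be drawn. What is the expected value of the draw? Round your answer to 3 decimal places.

E[X | Urn A] = (10 + 0 + 17 − 5 + 12 + 3)/6 = 37/6
E[X | Urn B] = (20 + 17 + 7)/3 = 44/3
E[X] = (2/5)·37/6 + (3/5)·44/3 = 169/15 ≈ 11.267

11.267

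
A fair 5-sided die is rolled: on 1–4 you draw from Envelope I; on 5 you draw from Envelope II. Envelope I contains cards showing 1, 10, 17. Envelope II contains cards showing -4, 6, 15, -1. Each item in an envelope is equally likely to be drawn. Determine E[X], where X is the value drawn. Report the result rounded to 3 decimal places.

8.267

E[X | Envelope I] = (1 + 10 + 17)/3 = 28/3
E[X | Envelope II] = (-4 + 6 + 15 − 1)/4 = 4
E[X] = (4/5)·28/3 + (1/5)·4 = 124/15 ≈ 8.267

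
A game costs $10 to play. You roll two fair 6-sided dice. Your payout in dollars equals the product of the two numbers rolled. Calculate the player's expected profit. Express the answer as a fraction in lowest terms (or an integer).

Distribution of the product of the two numbers rolled: 1 w.p. 1/36, 2 w.p. 1/18, 3 w.p. 1/18, 4 w.p. 1/12, 5 w.p. 1/18, 6 w.p. 1/9, …
E[payout] = (1/36)·1 + (1/18)·2 + (1/18)·3 + (1/12)·4 + (1/18)·5 + (1/9)·6 + (1/18)·8 + (1/36)·9 + (1/18)·10 + (1/9)·12 + (1/18)·15 + (1/36)·16 + (1/18)·18 + (1/18)·20 + (1/18)·24 + (1/36)·25 + (1/18)·30 + (1/36)·36 = 49/4
Expected profit = 49/4 − 10 = 9/4

9/4 dollars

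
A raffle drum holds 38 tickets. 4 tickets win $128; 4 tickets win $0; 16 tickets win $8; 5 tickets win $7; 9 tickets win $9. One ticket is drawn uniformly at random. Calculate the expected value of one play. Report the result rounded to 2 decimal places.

E[payout] = (4/38)·128 + (4/38)·0 + (16/38)·8 + (5/38)·7 + (9/38)·9 = 378/19
≈ $19.89

$19.89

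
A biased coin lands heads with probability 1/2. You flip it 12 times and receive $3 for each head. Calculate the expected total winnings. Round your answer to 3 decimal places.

$18.000

E[#heads] = 12·1/2 = 6 (linearity over flips).
E[winnings] = 3·6 = 18.
≈ 18.000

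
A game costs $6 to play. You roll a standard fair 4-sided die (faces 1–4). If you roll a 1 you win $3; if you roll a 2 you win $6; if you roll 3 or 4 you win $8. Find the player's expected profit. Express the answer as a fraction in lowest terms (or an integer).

1/4 dollars

E[payout] = (1/4)·3 + (1/4)·6 + (1/2)·8 = 25/4
Expected profit = 25/4 − 6 = 1/4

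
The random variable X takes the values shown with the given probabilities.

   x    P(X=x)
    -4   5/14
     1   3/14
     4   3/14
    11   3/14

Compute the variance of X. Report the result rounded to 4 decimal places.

31.2857

E[X] = (5/14)·(-4) + (3/14)·1 + (3/14)·4 + (3/14)·11 = 2
E[X²] = (5/14)·16 + (3/14)·1 + (3/14)·16 + (3/14)·121 = 247/7
Var(X) = 247/7 − (2)² = 219/7 ≈ 31.2857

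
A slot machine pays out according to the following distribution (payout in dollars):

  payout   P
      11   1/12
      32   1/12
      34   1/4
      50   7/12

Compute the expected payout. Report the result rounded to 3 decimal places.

$41.250

E[X] = (1/12)·11 + (1/12)·32 + (1/4)·34 + (7/12)·50
     = 165/4 ≈ 41.250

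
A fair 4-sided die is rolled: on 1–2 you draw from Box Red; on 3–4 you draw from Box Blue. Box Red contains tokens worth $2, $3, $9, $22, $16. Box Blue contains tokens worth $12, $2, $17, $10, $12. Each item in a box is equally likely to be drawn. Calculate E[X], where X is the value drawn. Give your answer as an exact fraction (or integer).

E[X | Box Red] = (2 + 3 + 9 + 22 + 16)/5 = 52/5
E[X | Box Blue] = (12 + 2 + 17 + 10 + 12)/5 = 53/5
E[X] = (1/2)·52/5 + (1/2)·53/5 = 21/2

21/2 dollars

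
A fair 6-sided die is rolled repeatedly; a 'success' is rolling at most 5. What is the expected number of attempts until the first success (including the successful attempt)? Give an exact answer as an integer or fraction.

For a geometric distribution, E[trials] = 1/p = 1/(5/6) = 6/5.

6/5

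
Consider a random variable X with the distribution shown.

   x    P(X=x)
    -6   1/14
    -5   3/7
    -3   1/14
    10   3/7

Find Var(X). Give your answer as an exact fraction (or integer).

1527/28

E[X] = (1/14)·(-6) + (3/7)·(-5) + (1/14)·(-3) + (3/7)·10 = 3/2
E[X²] = (1/14)·36 + (3/7)·25 + (1/14)·9 + (3/7)·100 = 795/14
Var(X) = 795/14 − (3/2)² = 1527/28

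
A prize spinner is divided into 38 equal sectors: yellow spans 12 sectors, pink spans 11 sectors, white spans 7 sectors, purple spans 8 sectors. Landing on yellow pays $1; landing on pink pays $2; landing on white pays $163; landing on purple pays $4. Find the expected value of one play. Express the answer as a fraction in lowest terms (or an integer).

E[payout] = (12/38)·1 + (11/38)·2 + (7/38)·163 + (8/38)·4 = 1207/38

1207/38 dollars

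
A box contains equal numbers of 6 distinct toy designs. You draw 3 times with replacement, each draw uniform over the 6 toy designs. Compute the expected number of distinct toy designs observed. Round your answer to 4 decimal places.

2.5278

Let Xⱼ=1 if type j appears at least once. P(Xⱼ=1) = 1 − ((6−1)/6)^3 = 91/216.
E[#distinct] = 6·91/216 = 91/36.
≈ 2.5278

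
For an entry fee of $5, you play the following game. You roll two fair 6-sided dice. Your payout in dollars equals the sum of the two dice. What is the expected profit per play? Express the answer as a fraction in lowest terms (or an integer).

Distribution of the sum of the two dice: 2 w.p. 1/36, 3 w.p. 1/18, 4 w.p. 1/12, 5 w.p. 1/9, 6 w.p. 5/36, 7 w.p. 1/6, …
E[payout] = (1/36)·2 + (1/18)·3 + (1/12)·4 + (1/9)·5 + (5/36)·6 + (1/6)·7 + (5/36)·8 + (1/9)·9 + (1/12)·10 + (1/18)·11 + (1/36)·12 = 7
Expected profit = 7 − 5 = 2

$2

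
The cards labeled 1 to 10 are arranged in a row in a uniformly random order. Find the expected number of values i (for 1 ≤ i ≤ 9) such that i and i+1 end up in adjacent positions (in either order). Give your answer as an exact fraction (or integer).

9/5

For each i ∈ {1,…,9}, let Xᵢ = 1 if i and i+1 are adjacent. P(Xᵢ=1) = 2·(10−1)!/10! = 2/10.
By linearity, E[ΣXᵢ] = (9)·(2/10) = 9/5.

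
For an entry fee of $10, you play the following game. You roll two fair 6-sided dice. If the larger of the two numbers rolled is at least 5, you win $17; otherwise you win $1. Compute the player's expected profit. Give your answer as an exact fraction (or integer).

-1/9 dollars

E[payout] = (4/9)·1 + (5/9)·17 = 89/9
Expected profit = 89/9 − 10 = -1/9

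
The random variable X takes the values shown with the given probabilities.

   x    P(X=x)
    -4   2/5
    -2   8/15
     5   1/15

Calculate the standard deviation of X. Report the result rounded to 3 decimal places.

E[X] = -7/3, E[X²] = 51/5
Var(X) = E[X²] − (E[X])² = 51/5 − 49/9 = 214/45
SD(X) = √(214/45) ≈ 2.181

2.181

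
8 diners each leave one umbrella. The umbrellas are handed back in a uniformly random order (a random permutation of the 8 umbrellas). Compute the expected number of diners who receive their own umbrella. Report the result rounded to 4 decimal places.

1.0000

Let Xᵢ = 1 if person i gets their own umbrella. For each i, P(Xᵢ=1) = 1/8.
By linearity of expectation, E[X₁+…+X_8] = 8·(1/8) = 1.
≈ 1.0000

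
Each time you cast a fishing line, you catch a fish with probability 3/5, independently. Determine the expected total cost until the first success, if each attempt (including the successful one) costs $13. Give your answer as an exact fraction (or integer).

E[#attempts] = 1/p = 5/3; E[cost] = 13·5/3 = 65/3.

65/3 dollars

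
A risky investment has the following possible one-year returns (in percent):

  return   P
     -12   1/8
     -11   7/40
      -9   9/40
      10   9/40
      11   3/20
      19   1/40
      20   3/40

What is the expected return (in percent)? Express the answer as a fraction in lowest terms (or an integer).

17/40

E[X] = (1/8)·(-12) + (7/40)·(-11) + (9/40)·(-9) + (9/40)·10 + (3/20)·11 + (1/40)·19 + (3/40)·20
     = 17/40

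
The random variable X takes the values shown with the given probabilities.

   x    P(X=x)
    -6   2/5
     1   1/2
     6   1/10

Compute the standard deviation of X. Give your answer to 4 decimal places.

4.1000

E[X] = -13/10, E[X²] = 37/2
Var(X) = E[X²] − (E[X])² = 37/2 − 169/100 = 1681/100
SD(X) = √(1681/100) ≈ 4.1000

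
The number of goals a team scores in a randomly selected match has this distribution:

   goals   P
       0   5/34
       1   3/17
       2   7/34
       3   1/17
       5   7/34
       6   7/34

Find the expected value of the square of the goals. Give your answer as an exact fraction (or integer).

479/34

E[X²] = (5/34)·0 + (3/17)·1 + (7/34)·4 + (1/17)·9 + (7/34)·25 + (7/34)·36
     = 479/34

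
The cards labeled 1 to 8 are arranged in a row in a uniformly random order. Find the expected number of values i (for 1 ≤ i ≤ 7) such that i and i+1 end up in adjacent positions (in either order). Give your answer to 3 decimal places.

For each i ∈ {1,…,7}, let Xᵢ = 1 if i and i+1 are adjacent. P(Xᵢ=1) = 2·(8−1)!/8! = 2/8.
By linearity, E[ΣXᵢ] = (7)·(2/8) = 7/4.
≈ 1.750

1.750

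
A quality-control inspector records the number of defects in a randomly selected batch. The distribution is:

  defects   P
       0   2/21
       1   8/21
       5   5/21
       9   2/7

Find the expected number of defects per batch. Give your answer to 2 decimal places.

E[X] = (2/21)·0 + (8/21)·1 + (5/21)·5 + (2/7)·9
     = 29/7 ≈ 4.14

4.14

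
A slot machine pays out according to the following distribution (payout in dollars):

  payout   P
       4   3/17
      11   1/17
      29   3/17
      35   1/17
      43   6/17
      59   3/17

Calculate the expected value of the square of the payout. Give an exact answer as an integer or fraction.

25454/17

E[X²] = (3/17)·16 + (1/17)·121 + (3/17)·841 + (1/17)·1225 + (6/17)·1849 + (3/17)·3481
     = 25454/17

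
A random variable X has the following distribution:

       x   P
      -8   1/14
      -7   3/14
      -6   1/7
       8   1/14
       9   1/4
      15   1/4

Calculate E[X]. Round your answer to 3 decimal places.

E[X] = (1/14)·(-8) + (3/14)·(-7) + (1/7)·(-6) + (1/14)·8 + (1/4)·9 + (1/4)·15
     = 51/14 ≈ 3.643

3.643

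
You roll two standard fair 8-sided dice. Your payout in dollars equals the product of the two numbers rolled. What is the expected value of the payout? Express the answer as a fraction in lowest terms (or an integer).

81/4 dollars

Distribution of the product of the two numbers rolled: 1 w.p. 1/64, 2 w.p. 1/32, 3 w.p. 1/32, 4 w.p. 3/64, 5 w.p. 1/32, 6 w.p. 1/16, …
E[payout] = (1/64)·1 + (1/32)·2 + (1/32)·3 + (3/64)·4 + (1/32)·5 + (1/16)·6 + (1/32)·7 + (1/16)·8 + (1/64)·9 + (1/32)·10 + (1/16)·12 + (1/32)·14 + (1/32)·15 + (3/64)·16 + (1/32)·18 + (1/32)·20 + (1/32)·21 + (1/16)·24 + (1/64)·25 + (1/32)·28 + (1/32)·30 + (1/32)·32 + (1/32)·35 + (1/64)·36 + (1/32)·40 + (1/32)·42 + (1/32)·48 + (1/64)·49 + (1/32)·56 + (1/64)·64 = 81/4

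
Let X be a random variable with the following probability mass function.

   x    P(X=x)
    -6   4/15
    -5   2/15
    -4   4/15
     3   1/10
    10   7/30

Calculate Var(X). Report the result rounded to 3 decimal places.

E[X] = (4/15)·(-6) + (2/15)·(-5) + (4/15)·(-4) + (1/10)·3 + (7/30)·10 = -7/10
E[X²] = (4/15)·36 + (2/15)·25 + (4/15)·16 + (1/10)·9 + (7/30)·100 = 1243/30
Var(X) = 1243/30 − (-7/10)² = 12283/300 ≈ 40.943

40.943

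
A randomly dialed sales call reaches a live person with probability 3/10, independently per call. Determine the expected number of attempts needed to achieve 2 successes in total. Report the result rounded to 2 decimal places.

By linearity (sum of 2 independent geometric waits), E[trials] = 2/p = 2/(3/10) = 20/3.
≈ 6.67

6.67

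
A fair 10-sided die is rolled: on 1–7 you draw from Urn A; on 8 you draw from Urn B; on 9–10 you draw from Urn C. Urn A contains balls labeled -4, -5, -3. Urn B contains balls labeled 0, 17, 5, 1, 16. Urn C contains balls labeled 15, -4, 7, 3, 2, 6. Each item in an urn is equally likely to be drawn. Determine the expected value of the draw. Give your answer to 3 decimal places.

E[X | Urn A] = (-4 − 5 − 3)/3 = -4
E[X | Urn B] = (0 + 17 + 5 + 1 + 16)/5 = 39/5
E[X | Urn C] = (15 − 4 + 7 + 3 + 2 + 6)/6 = 29/6
E[X] = (7/10)·(-4) + (1/10)·39/5 + (1/5)·29/6 = -79/75 ≈ -1.053

-1.053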